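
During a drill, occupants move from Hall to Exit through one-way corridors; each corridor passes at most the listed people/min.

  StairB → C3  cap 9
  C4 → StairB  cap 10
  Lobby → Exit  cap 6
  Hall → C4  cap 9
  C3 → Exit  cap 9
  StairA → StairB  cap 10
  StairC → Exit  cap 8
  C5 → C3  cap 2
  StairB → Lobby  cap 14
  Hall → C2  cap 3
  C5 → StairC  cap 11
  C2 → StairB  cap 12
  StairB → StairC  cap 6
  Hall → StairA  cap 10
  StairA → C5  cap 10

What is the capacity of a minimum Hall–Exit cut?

Augment Hall→C2→StairB→Lobby→Exit: bottleneck 3, flow now 3.
Augment Hall→StairA→C5→StairC→Exit: bottleneck 8, flow now 11.
Augment Hall→StairA→C5→C3→Exit: bottleneck 2, flow now 13.
Augment Hall→C4→StairB→Lobby→Exit: bottleneck 3, flow now 16.
Augment Hall→C4→StairB→C3→Exit: bottleneck 6, flow now 22.
No augmenting path remains; maximum flow = 22.
By max-flow min-cut, the minimum cut capacity equals the max flow.
In the residual graph, reachable from Hall: {Hall}.
Min-cut edges: Hall→C2 (3), Hall→StairA (10), Hall→C4 (9); capacity 3 + 10 + 9 = 22.

22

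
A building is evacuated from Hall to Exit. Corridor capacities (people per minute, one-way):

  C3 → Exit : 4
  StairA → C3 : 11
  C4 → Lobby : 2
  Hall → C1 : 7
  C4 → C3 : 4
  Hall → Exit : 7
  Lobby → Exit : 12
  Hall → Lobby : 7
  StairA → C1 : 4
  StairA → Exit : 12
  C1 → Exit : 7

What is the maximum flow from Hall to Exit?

Augment Hall→Exit: bottleneck 7, flow now 7.
Augment Hall→C1→Exit: bottleneck 7, flow now 14.
Augment Hall→Lobby→Exit: bottleneck 7, flow now 21.
No augmenting path remains; maximum flow = 21.
In the residual graph, reachable from Hall: {Hall}.
Min-cut edges: Hall→C1 (7), Hall→Lobby (7), Hall→Exit (7); capacity 7 + 7 + 7 = 21.
This cut is saturated, so no flow can exceed 21.

21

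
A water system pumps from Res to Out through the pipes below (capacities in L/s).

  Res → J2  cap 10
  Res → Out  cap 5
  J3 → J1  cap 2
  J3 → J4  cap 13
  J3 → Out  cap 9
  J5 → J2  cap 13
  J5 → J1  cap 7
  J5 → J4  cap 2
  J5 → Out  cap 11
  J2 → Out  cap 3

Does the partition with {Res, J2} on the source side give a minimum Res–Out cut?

Given cut capacity: 5 + 3 = 8.
Augment Res→Out: bottleneck 5, flow now 5.
Augment Res→J2→Out: bottleneck 3, flow now 8.
No augmenting path remains; maximum flow = 8.
Cut capacity 8 equals the max flow, so it is a minimum cut.

Yes — it is a minimum cut (capacity 8).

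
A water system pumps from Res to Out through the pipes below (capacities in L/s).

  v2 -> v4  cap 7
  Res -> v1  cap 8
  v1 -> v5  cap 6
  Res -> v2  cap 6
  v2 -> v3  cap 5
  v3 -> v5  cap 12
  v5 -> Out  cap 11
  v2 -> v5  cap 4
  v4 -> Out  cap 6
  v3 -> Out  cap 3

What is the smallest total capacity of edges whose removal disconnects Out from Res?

12

Augment Res→v1→v5→Out: bottleneck 6, flow now 6.
Augment Res→v2→v3→Out: bottleneck 3, flow now 9.
Augment Res→v2→v4→Out: bottleneck 3, flow now 12.
No augmenting path remains; maximum flow = 12.
By max-flow min-cut, the minimum cut capacity equals the max flow.
In the residual graph, reachable from Res: {Res, v1}.
Min-cut edges: Res→v2 (6), v1→v5 (6); capacity 6 + 6 = 12.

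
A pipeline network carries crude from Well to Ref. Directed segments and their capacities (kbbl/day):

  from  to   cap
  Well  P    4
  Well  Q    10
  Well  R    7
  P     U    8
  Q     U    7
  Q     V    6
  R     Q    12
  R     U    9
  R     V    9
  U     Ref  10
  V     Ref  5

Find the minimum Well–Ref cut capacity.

15

Augment Well→P→U→Ref: bottleneck 4, flow now 4.
Augment Well→Q→U→Ref: bottleneck 6, flow now 10.
Augment Well→Q→V→Ref: bottleneck 4, flow now 14.
Augment Well→R→V→Ref: bottleneck 1, flow now 15.
No augmenting path remains; maximum flow = 15.
By max-flow min-cut, the minimum cut capacity equals the max flow.
In the residual graph, reachable from Well: {Well, P, Q, R, U, V}.
Min-cut edges: U→Ref (10), V→Ref (5); capacity 10 + 5 = 15.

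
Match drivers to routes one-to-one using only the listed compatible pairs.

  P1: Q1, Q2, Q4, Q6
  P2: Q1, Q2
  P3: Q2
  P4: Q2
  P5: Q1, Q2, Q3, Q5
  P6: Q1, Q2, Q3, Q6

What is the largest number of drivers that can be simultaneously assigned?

Unit-capacity flow: source→left, listed edges, right→sink; max matching = max flow.
Augmenting path P1→Q1 (+1); matched 1.
Augmenting path P2→Q2 (+1); matched 2.
Augmenting path P5→Q3 (+1); matched 3.
Augmenting path P6→Q6 (+1); matched 4.
Augmenting path P3→Q2→P2→Q1→P1→Q4 (+1); matched 5.
No augmenting path remains; maximum matching = 5.
König certificate: {P1, P2, P5, P6, Q2} is a vertex cover of size 5 (every listed pair touches it), so no matching can be larger.

5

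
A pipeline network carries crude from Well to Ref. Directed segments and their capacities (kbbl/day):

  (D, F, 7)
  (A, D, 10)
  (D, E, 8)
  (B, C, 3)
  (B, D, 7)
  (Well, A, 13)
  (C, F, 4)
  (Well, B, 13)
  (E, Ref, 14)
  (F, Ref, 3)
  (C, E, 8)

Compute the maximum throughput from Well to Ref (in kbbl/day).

Augment Well→A→D→E→Ref: bottleneck 8, flow now 8.
Augment Well→A→D→F→Ref: bottleneck 2, flow now 10.
Augment Well→B→C→E→Ref: bottleneck 3, flow now 13.
Augment Well→B→D→F→Ref: bottleneck 1, flow now 14.
No augmenting path remains; maximum flow = 14.
In the residual graph, reachable from Well: {Well, A, B, D, F}.
Min-cut edges: B→C (3), D→E (8), F→Ref (3); capacity 3 + 8 + 3 = 14.
This cut is saturated, so no flow can exceed 14.

14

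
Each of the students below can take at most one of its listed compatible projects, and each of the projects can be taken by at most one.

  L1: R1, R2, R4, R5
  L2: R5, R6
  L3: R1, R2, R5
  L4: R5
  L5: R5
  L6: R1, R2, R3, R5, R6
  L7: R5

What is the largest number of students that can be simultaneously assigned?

Unit-capacity flow: source→left, listed edges, right→sink; max matching = max flow.
Augmenting path L1→R1 (+1); matched 1.
Augmenting path L2→R5 (+1); matched 2.
Augmenting path L3→R2 (+1); matched 3.
Augmenting path L6→R3 (+1); matched 4.
Augmenting path L4→R5→L2→R6 (+1); matched 5.
No augmenting path remains; maximum matching = 5.
König certificate: {L1, L2, L3, L6, R5} is a vertex cover of size 5 (every listed pair touches it), so no matching can be larger.

5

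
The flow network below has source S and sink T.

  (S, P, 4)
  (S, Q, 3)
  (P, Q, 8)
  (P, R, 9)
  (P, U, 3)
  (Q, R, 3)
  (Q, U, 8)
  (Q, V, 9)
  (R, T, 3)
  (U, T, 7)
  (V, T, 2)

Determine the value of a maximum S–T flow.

Augment S→P→R→T: bottleneck 3, flow now 3.
Augment S→P→U→T: bottleneck 1, flow now 4.
Augment S→Q→U→T: bottleneck 3, flow now 7.
No augmenting path remains; maximum flow = 7.
In the residual graph, reachable from S: {S}.
Min-cut edges: S→P (4), S→Q (3); capacity 4 + 3 = 7.
This cut is saturated, so no flow can exceed 7.

7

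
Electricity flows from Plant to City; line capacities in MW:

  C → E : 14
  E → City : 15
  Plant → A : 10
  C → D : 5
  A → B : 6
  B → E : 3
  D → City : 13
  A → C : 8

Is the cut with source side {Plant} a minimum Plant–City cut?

Given cut capacity: 10 = 10.
Augment Plant→A→B→E→City: bottleneck 3, flow now 3.
Augment Plant→A→C→D→City: bottleneck 5, flow now 8.
Augment Plant→A→C→E→City: bottleneck 2, flow now 10.
No augmenting path remains; maximum flow = 10.
Cut capacity 10 equals the max flow, so it is a minimum cut.

Yes — it is a minimum cut (capacity 10).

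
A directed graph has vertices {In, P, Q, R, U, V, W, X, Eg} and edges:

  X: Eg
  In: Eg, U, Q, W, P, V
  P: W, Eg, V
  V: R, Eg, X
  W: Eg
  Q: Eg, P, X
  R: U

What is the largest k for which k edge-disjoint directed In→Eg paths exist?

Assign every edge capacity 1; by Menger, the answer equals the max flow.
Path In→Eg (+1); total 1.
Path In→P→Eg (+1); total 2.
Path In→Q→Eg (+1); total 3.
Path In→V→Eg (+1); total 4.
Path In→W→Eg (+1); total 5.
No residual In→Eg path; max flow = 5.
Certifying cut of size 5: {In→Eg, In→P, In→Q, In→V, In→W}.

5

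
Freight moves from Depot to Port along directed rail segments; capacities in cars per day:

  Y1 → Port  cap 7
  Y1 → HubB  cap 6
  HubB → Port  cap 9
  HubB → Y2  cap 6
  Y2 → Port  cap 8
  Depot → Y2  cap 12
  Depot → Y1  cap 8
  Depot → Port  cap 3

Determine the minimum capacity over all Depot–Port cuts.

19

Augment Depot→Port: bottleneck 3, flow now 3.
Augment Depot→Y1→Port: bottleneck 7, flow now 10.
Augment Depot→Y2→Port: bottleneck 8, flow now 18.
Augment Depot→Y1→HubB→Port: bottleneck 1, flow now 19.
No augmenting path remains; maximum flow = 19.
By max-flow min-cut, the minimum cut capacity equals the max flow.
In the residual graph, reachable from Depot: {Depot, Y2}.
Min-cut edges: Depot→Y1 (8), Depot→Port (3), Y2→Port (8); capacity 8 + 3 + 8 = 19.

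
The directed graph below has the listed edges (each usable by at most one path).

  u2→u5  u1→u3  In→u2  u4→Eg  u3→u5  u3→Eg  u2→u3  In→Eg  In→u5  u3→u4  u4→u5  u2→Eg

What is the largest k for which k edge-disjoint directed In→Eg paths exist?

2

Assign every edge capacity 1; by Menger, the answer equals the max flow.
Path In→Eg (+1); total 1.
Path In→u2→Eg (+1); total 2.
No residual In→Eg path; max flow = 2.
Certifying cut of size 2: {In→Eg, In→u2}.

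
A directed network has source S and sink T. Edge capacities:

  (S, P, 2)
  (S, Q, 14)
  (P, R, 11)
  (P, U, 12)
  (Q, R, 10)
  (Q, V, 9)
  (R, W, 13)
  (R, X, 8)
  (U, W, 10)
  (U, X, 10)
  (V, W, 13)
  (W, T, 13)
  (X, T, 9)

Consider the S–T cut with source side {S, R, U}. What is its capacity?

57

Edges leaving {S, R, U}: S→P (2), S→Q (14), R→W (13), R→X (8), U→W (10), U→X (10).
Cut capacity = 2 + 14 + 13 + 8 + 10 + 10 = 57.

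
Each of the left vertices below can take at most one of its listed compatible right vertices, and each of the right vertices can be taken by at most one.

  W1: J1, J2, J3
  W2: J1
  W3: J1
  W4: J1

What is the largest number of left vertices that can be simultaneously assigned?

Unit-capacity flow: source→left, listed edges, right→sink; max matching = max flow.
Augmenting path W1→J1 (+1); matched 1.
Augmenting path W2→J1→W1→J2 (+1); matched 2.
No augmenting path remains; maximum matching = 2.
König certificate: {W1, J1} is a vertex cover of size 2 (every listed pair touches it), so no matching can be larger.

2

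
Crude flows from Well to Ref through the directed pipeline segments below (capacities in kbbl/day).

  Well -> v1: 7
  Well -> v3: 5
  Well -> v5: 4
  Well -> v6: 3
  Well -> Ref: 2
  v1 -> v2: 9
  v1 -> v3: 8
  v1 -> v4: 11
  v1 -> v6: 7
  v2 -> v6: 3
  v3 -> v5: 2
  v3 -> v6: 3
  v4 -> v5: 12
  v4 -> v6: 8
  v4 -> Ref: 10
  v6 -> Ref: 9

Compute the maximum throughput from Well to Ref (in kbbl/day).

15

Augment Well→Ref: bottleneck 2, flow now 2.
Augment Well→v6→Ref: bottleneck 3, flow now 5.
Augment Well→v1→v4→Ref: bottleneck 7, flow now 12.
Augment Well→v3→v6→Ref: bottleneck 3, flow now 15.
No augmenting path remains; maximum flow = 15.
In the residual graph, reachable from Well: {Well, v3, v5}.
Min-cut edges: Well→v1 (7), Well→v6 (3), Well→Ref (2), v3→v6 (3); capacity 7 + 3 + 2 + 3 = 15.
This cut is saturated, so no flow can exceed 15.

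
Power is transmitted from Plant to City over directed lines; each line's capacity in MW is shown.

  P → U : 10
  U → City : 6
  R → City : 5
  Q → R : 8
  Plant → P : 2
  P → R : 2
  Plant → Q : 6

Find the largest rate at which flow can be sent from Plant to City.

Augment Plant→P→R→City: bottleneck 2, flow now 2.
Augment Plant→Q→R→City: bottleneck 3, flow now 5.
Augment Plant→Q→R→P→U→City: bottleneck 2, flow now 7. (uses reverse residual edge)
No augmenting path remains; maximum flow = 7.
In the residual graph, reachable from Plant: {Plant, Q, R}.
Min-cut edges: Plant→P (2), R→City (5); capacity 2 + 5 = 7.
This cut is saturated, so no flow can exceed 7.

7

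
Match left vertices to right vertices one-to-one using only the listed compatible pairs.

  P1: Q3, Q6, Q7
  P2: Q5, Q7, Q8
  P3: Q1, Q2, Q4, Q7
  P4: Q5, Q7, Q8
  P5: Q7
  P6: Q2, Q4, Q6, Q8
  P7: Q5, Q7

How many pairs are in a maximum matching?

6

Unit-capacity flow: source→left, listed edges, right→sink; max matching = max flow.
Augmenting path P1→Q3 (+1); matched 1.
Augmenting path P2→Q5 (+1); matched 2.
Augmenting path P3→Q1 (+1); matched 3.
Augmenting path P4→Q7 (+1); matched 4.
Augmenting path P6→Q2 (+1); matched 5.
Augmenting path P5→Q7→P4→Q8 (+1); matched 6.
No augmenting path remains; maximum matching = 6.
König certificate: {P1, P3, P6, Q5, Q7, Q8} is a vertex cover of size 6 (every listed pair touches it), so no matching can be larger.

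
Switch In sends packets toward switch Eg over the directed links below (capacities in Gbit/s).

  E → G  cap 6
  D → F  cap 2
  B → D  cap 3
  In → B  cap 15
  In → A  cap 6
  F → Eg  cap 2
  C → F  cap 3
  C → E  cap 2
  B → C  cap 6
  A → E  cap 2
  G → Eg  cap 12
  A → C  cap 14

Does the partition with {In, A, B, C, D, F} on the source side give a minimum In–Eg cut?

Given cut capacity: 2 + 2 + 2 = 6.
Augment In→A→C→F→Eg: bottleneck 2, flow now 2.
Augment In→A→E→G→Eg: bottleneck 2, flow now 4.
Augment In→A→C→E→G→Eg: bottleneck 2, flow now 6.
No augmenting path remains; maximum flow = 6.
Cut capacity 6 equals the max flow, so it is a minimum cut.

Yes — it is a minimum cut (capacity 6).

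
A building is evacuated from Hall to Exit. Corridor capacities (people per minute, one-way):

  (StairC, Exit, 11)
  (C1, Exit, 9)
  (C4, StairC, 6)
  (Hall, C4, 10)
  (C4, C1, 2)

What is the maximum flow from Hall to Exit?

Augment Hall→C4→C1→Exit: bottleneck 2, flow now 2.
Augment Hall→C4→StairC→Exit: bottleneck 6, flow now 8.
No augmenting path remains; maximum flow = 8.
In the residual graph, reachable from Hall: {Hall, C4}.
Min-cut edges: C4→C1 (2), C4→StairC (6); capacity 2 + 6 = 8.
This cut is saturated, so no flow can exceed 8.

8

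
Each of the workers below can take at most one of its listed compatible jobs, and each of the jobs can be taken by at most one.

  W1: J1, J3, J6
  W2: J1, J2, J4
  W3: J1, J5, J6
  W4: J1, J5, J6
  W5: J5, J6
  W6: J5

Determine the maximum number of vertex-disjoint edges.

5

Unit-capacity flow: source→left, listed edges, right→sink; max matching = max flow.
Augmenting path W1→J1 (+1); matched 1.
Augmenting path W2→J2 (+1); matched 2.
Augmenting path W3→J5 (+1); matched 3.
Augmenting path W4→J6 (+1); matched 4.
Augmenting path W5→J5→W3→J1→W1→J3 (+1); matched 5.
No augmenting path remains; maximum matching = 5.
König certificate: {W1, W2, J1, J5, J6} is a vertex cover of size 5 (every listed pair touches it), so no matching can be larger.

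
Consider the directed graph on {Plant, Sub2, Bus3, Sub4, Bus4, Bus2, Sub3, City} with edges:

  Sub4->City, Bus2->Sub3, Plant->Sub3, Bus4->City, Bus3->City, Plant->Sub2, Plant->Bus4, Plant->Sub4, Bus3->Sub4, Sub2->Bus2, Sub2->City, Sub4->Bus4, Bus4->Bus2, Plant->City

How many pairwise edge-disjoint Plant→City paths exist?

4

Assign every edge capacity 1; by Menger, the answer equals the max flow.
Path Plant→City (+1); total 1.
Path Plant→Sub2→City (+1); total 2.
Path Plant→Sub4→City (+1); total 3.
Path Plant→Bus4→City (+1); total 4.
No residual Plant→City path; max flow = 4.
Certifying cut of size 4: {Plant→Bus4, Plant→City, Plant→Sub2, Plant→Sub4}.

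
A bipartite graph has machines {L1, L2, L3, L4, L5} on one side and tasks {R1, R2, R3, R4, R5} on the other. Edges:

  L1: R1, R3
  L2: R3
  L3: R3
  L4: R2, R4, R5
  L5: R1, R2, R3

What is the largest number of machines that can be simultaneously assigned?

Unit-capacity flow: source→left, listed edges, right→sink; max matching = max flow.
Augmenting path L1→R1 (+1); matched 1.
Augmenting path L2→R3 (+1); matched 2.
Augmenting path L4→R2 (+1); matched 3.
Augmenting path L5→R2→L4→R4 (+1); matched 4.
No augmenting path remains; maximum matching = 4.
König certificate: {L1, L4, L5, R3} is a vertex cover of size 4 (every listed pair touches it), so no matching can be larger.

4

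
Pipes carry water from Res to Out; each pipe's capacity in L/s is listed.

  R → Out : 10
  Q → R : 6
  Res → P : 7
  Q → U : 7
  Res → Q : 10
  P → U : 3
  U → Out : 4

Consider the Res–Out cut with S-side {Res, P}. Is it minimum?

No — its capacity is 13, but the minimum cut has capacity 10.

Given cut capacity: 10 + 3 = 13.
Augment Res→P→U→Out: bottleneck 3, flow now 3.
Augment Res→Q→R→Out: bottleneck 6, flow now 9.
Augment Res→Q→U→Out: bottleneck 1, flow now 10.
No augmenting path remains; maximum flow = 10.
In the residual graph, reachable from Res: {Res, P, Q, U}.
Min-cut edges: Q→R (6), U→Out (4); capacity 6 + 4 = 10.
Cut capacity 13 exceeds the max flow 10, so it is not minimum.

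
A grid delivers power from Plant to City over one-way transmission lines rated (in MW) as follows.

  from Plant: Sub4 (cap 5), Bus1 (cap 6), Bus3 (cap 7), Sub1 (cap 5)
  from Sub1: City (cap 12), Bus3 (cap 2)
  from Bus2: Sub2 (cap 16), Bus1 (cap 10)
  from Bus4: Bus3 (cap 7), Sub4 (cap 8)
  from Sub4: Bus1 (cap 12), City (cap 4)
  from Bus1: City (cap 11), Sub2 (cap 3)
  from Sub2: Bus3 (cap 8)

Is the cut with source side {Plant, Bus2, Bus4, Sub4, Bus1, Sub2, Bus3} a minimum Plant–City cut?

No — its capacity is 20, but the minimum cut has capacity 16.

Given cut capacity: 5 + 4 + 11 = 20.
Augment Plant→Sub1→City: bottleneck 5, flow now 5.
Augment Plant→Sub4→City: bottleneck 4, flow now 9.
Augment Plant→Bus1→City: bottleneck 6, flow now 15.
Augment Plant→Sub4→Bus1→City: bottleneck 1, flow now 16.
No augmenting path remains; maximum flow = 16.
In the residual graph, reachable from Plant: {Plant, Bus3}.
Min-cut edges: Plant→Sub1 (5), Plant→Sub4 (5), Plant→Bus1 (6); capacity 5 + 5 + 6 = 16.
Cut capacity 20 exceeds the max flow 16, so it is not minimum.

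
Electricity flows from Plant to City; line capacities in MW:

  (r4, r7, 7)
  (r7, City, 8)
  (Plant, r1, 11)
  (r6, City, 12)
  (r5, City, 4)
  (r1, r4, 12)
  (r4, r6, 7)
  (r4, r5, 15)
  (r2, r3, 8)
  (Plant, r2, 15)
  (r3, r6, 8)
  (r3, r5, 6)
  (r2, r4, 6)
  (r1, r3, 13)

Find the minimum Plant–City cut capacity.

Augment Plant→r1→r3→r5→City: bottleneck 4, flow now 4.
Augment Plant→r1→r3→r6→City: bottleneck 7, flow now 11.
Augment Plant→r2→r3→r6→City: bottleneck 1, flow now 12.
Augment Plant→r2→r4→r6→City: bottleneck 4, flow now 16.
Augment Plant→r2→r4→r7→City: bottleneck 2, flow now 18.
Augment Plant→r2→r3→r1→r4→r7→City: bottleneck 5, flow now 23. (uses reverse residual edge)
No augmenting path remains; maximum flow = 23.
By max-flow min-cut, the minimum cut capacity equals the max flow.
In the residual graph, reachable from Plant: {Plant, r1, r2, r3, r4, r5, r6}.
Min-cut edges: r4→r7 (7), r5→City (4), r6→City (12); capacity 7 + 4 + 12 = 23.

23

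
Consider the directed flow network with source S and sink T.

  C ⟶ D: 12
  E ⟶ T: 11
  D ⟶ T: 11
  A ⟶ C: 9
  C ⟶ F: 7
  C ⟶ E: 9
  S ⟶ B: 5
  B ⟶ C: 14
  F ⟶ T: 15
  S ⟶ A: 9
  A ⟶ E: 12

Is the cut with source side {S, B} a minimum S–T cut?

Given cut capacity: 9 + 14 = 23.
Augment S→A→E→T: bottleneck 9, flow now 9.
Augment S→B→C→D→T: bottleneck 5, flow now 14.
No augmenting path remains; maximum flow = 14.
In the residual graph, reachable from S: {S}.
Min-cut edges: S→A (9), S→B (5); capacity 9 + 5 = 14.
Cut capacity 23 exceeds the max flow 14, so it is not minimum.

No — its capacity is 23, but the minimum cut has capacity 14.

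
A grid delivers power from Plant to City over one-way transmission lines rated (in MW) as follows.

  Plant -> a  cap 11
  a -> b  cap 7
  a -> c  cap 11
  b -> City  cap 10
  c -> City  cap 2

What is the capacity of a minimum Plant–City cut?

9

Augment Plant→a→b→City: bottleneck 7, flow now 7.
Augment Plant→a→c→City: bottleneck 2, flow now 9.
No augmenting path remains; maximum flow = 9.
By max-flow min-cut, the minimum cut capacity equals the max flow.
In the residual graph, reachable from Plant: {Plant, a, c}.
Min-cut edges: a→b (7), c→City (2); capacity 7 + 2 = 9.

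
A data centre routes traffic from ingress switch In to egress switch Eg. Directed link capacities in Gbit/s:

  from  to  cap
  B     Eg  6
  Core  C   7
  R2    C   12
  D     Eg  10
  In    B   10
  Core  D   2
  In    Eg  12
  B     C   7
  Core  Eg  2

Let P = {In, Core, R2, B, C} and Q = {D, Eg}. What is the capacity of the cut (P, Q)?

Edges leaving {In, Core, R2, B, C}: In→Eg (12), Core→D (2), Core→Eg (2), B→Eg (6).
Cut capacity = 12 + 2 + 2 + 6 = 22.

22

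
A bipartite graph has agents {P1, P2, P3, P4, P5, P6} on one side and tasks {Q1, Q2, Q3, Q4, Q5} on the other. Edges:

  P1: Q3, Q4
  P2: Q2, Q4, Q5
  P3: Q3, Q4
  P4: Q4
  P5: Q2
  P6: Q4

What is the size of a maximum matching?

Unit-capacity flow: source→left, listed edges, right→sink; max matching = max flow.
Augmenting path P1→Q3 (+1); matched 1.
Augmenting path P2→Q2 (+1); matched 2.
Augmenting path P3→Q4 (+1); matched 3.
Augmenting path P5→Q2→P2→Q5 (+1); matched 4.
No augmenting path remains; maximum matching = 4.
König certificate: {P2, P5, Q3, Q4} is a vertex cover of size 4 (every listed pair touches it), so no matching can be larger.

4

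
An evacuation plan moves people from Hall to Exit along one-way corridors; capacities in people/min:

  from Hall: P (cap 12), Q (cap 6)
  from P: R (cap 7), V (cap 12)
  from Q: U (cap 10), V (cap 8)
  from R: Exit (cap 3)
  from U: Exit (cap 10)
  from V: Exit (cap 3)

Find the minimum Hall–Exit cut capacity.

12

Augment Hall→P→R→Exit: bottleneck 3, flow now 3.
Augment Hall→P→V→Exit: bottleneck 3, flow now 6.
Augment Hall→Q→U→Exit: bottleneck 6, flow now 12.
No augmenting path remains; maximum flow = 12.
By max-flow min-cut, the minimum cut capacity equals the max flow.
In the residual graph, reachable from Hall: {Hall, P, R, V}.
Min-cut edges: Hall→Q (6), R→Exit (3), V→Exit (3); capacity 6 + 3 + 3 = 12.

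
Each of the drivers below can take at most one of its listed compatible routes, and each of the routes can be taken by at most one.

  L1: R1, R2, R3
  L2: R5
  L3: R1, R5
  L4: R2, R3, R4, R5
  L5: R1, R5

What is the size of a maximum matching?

4

Unit-capacity flow: source→left, listed edges, right→sink; max matching = max flow.
Augmenting path L1→R1 (+1); matched 1.
Augmenting path L2→R5 (+1); matched 2.
Augmenting path L4→R2 (+1); matched 3.
Augmenting path L3→R1→L1→R3 (+1); matched 4.
No augmenting path remains; maximum matching = 4.
König certificate: {L1, L4, R1, R5} is a vertex cover of size 4 (every listed pair touches it), so no matching can be larger.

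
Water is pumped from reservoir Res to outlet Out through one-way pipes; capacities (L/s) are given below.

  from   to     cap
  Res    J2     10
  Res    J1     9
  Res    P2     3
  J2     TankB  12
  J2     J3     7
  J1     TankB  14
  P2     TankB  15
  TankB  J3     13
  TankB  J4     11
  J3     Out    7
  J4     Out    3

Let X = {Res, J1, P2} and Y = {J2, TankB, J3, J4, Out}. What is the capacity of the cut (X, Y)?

Edges leaving {Res, J1, P2}: Res→J2 (10), J1→TankB (14), P2→TankB (15).
Cut capacity = 10 + 14 + 15 = 39.

39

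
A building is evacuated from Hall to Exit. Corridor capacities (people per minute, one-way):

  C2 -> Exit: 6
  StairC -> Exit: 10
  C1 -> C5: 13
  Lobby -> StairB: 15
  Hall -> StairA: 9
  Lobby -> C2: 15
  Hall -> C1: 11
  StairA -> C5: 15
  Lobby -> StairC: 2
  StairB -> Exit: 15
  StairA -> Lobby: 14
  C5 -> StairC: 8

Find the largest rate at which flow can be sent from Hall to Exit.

17

Augment Hall→StairA→Lobby→C2→Exit: bottleneck 6, flow now 6.
Augment Hall→StairA→Lobby→StairC→Exit: bottleneck 2, flow now 8.
Augment Hall→StairA→Lobby→StairB→Exit: bottleneck 1, flow now 9.
Augment Hall→C1→C5→StairC→Exit: bottleneck 8, flow now 17.
No augmenting path remains; maximum flow = 17.
In the residual graph, reachable from Hall: {Hall, C1, C5}.
Min-cut edges: Hall→StairA (9), C5→StairC (8); capacity 9 + 8 = 17.
This cut is saturated, so no flow can exceed 17.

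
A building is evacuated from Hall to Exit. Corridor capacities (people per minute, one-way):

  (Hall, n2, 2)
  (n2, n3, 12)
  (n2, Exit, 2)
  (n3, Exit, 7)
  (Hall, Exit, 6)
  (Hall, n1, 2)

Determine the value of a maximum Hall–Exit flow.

8

Augment Hall→Exit: bottleneck 6, flow now 6.
Augment Hall→n2→Exit: bottleneck 2, flow now 8.
No augmenting path remains; maximum flow = 8.
In the residual graph, reachable from Hall: {Hall, n1}.
Min-cut edges: Hall→n2 (2), Hall→Exit (6); capacity 2 + 6 = 8.
This cut is saturated, so no flow can exceed 8.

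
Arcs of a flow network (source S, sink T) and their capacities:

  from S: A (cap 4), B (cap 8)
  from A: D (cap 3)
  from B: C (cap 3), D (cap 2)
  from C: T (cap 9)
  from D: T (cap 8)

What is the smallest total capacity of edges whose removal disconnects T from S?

Augment S→A→D→T: bottleneck 3, flow now 3.
Augment S→B→C→T: bottleneck 3, flow now 6.
Augment S→B→D→T: bottleneck 2, flow now 8.
No augmenting path remains; maximum flow = 8.
By max-flow min-cut, the minimum cut capacity equals the max flow.
In the residual graph, reachable from S: {S, A, B}.
Min-cut edges: A→D (3), B→C (3), B→D (2); capacity 3 + 3 + 2 = 8.

8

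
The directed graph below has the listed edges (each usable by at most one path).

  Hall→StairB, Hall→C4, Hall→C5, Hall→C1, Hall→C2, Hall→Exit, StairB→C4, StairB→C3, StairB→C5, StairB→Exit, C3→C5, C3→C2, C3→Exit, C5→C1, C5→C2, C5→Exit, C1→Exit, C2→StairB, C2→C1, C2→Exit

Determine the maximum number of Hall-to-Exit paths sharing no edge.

Assign every edge capacity 1; by Menger, the answer equals the max flow.
Path Hall→Exit (+1); total 1.
Path Hall→StairB→Exit (+1); total 2.
Path Hall→C5→Exit (+1); total 3.
Path Hall→C1→Exit (+1); total 4.
Path Hall→C2→Exit (+1); total 5.
No residual Hall→Exit path; max flow = 5.
Certifying cut of size 5: {Hall→C1, Hall→C2, Hall→C5, Hall→Exit, Hall→StairB}.

5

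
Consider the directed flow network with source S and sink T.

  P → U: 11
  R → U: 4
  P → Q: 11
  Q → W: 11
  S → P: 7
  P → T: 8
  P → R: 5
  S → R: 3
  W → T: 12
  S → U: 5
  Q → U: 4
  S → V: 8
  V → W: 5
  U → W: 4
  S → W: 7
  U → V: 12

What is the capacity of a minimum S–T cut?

19

Augment S→P→T: bottleneck 7, flow now 7.
Augment S→W→T: bottleneck 7, flow now 14.
Augment S→U→W→T: bottleneck 4, flow now 18.
Augment S→V→W→T: bottleneck 1, flow now 19.
No augmenting path remains; maximum flow = 19.
By max-flow min-cut, the minimum cut capacity equals the max flow.
In the residual graph, reachable from S: {S, R, U, V, W}.
Min-cut edges: S→P (7), W→T (12); capacity 7 + 12 = 19.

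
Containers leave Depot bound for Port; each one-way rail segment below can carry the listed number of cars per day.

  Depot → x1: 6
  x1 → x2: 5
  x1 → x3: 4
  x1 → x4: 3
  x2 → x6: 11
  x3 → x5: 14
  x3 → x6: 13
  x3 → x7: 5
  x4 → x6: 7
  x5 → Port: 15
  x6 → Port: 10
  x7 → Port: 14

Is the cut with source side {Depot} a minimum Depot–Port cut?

Yes — it is a minimum cut (capacity 6).

Given cut capacity: 6 = 6.
Augment Depot→x1→x2→x6→Port: bottleneck 5, flow now 5.
Augment Depot→x1→x3→x5→Port: bottleneck 1, flow now 6.
No augmenting path remains; maximum flow = 6.
Cut capacity 6 equals the max flow, so it is a minimum cut.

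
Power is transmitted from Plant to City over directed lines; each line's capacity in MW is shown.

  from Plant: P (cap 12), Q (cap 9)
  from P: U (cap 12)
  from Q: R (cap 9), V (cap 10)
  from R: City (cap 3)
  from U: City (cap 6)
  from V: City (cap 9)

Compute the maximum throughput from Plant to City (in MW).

Augment Plant→P→U→City: bottleneck 6, flow now 6.
Augment Plant→Q→R→City: bottleneck 3, flow now 9.
Augment Plant→Q→V→City: bottleneck 6, flow now 15.
No augmenting path remains; maximum flow = 15.
In the residual graph, reachable from Plant: {Plant, P, U}.
Min-cut edges: Plant→Q (9), U→City (6); capacity 9 + 6 = 15.
This cut is saturated, so no flow can exceed 15.

15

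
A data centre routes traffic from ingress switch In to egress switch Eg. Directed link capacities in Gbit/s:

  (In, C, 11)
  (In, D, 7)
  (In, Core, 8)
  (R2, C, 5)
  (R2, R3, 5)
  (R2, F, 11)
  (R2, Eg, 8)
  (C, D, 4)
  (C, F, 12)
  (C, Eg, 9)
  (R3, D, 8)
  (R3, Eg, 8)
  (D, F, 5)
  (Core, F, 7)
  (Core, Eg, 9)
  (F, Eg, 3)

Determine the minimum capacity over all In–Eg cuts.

Augment In→C→Eg: bottleneck 9, flow now 9.
Augment In→Core→Eg: bottleneck 8, flow now 17.
Augment In→C→F→Eg: bottleneck 2, flow now 19.
Augment In→D→F→Eg: bottleneck 1, flow now 20.
No augmenting path remains; maximum flow = 20.
By max-flow min-cut, the minimum cut capacity equals the max flow.
In the residual graph, reachable from In: {In, C, D, F}.
Min-cut edges: In→Core (8), C→Eg (9), F→Eg (3); capacity 8 + 9 + 3 = 20.

20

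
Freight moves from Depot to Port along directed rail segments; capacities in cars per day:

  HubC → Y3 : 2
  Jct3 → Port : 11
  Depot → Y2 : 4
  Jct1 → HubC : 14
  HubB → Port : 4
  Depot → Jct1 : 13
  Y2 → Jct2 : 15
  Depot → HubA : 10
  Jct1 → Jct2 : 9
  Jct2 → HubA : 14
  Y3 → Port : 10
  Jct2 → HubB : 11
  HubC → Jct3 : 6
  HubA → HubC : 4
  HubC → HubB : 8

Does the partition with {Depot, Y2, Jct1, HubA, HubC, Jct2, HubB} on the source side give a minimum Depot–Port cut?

Given cut capacity: 6 + 2 + 4 = 12.
Augment Depot→Y2→Jct2→HubB→Port: bottleneck 4, flow now 4.
Augment Depot→Jct1→HubC→Jct3→Port: bottleneck 6, flow now 10.
Augment Depot→Jct1→HubC→Y3→Port: bottleneck 2, flow now 12.
No augmenting path remains; maximum flow = 12.
Cut capacity 12 equals the max flow, so it is a minimum cut.

Yes — it is a minimum cut (capacity 12).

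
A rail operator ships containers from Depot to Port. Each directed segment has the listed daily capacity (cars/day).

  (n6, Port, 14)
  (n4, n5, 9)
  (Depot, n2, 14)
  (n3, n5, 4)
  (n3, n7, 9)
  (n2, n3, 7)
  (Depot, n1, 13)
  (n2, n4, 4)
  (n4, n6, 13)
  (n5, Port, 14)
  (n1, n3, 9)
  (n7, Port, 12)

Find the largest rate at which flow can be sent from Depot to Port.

Augment Depot→n1→n3→n5→Port: bottleneck 4, flow now 4.
Augment Depot→n1→n3→n7→Port: bottleneck 5, flow now 9.
Augment Depot→n2→n3→n7→Port: bottleneck 4, flow now 13.
Augment Depot→n2→n4→n5→Port: bottleneck 4, flow now 17.
No augmenting path remains; maximum flow = 17.
In the residual graph, reachable from Depot: {Depot, n1, n2, n3}.
Min-cut edges: n2→n4 (4), n3→n5 (4), n3→n7 (9); capacity 4 + 4 + 9 = 17.
This cut is saturated, so no flow can exceed 17.

17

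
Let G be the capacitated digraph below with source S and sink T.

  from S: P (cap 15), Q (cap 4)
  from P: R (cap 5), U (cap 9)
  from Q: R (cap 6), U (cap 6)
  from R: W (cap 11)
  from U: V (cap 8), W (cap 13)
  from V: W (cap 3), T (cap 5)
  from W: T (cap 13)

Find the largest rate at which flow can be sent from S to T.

18

Augment S→P→R→W→T: bottleneck 5, flow now 5.
Augment S→P→U→V→T: bottleneck 5, flow now 10.
Augment S→P→U→W→T: bottleneck 4, flow now 14.
Augment S→Q→R→W→T: bottleneck 4, flow now 18.
No augmenting path remains; maximum flow = 18.
In the residual graph, reachable from S: {S, P}.
Min-cut edges: S→Q (4), P→R (5), P→U (9); capacity 4 + 5 + 9 = 18.
This cut is saturated, so no flow can exceed 18.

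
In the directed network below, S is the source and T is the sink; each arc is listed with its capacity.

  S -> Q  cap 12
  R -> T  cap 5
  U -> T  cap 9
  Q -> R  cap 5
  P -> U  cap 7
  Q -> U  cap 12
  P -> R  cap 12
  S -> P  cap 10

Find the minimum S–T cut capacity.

Augment S→P→R→T: bottleneck 5, flow now 5.
Augment S→P→U→T: bottleneck 5, flow now 10.
Augment S→Q→U→T: bottleneck 4, flow now 14.
No augmenting path remains; maximum flow = 14.
By max-flow min-cut, the minimum cut capacity equals the max flow.
In the residual graph, reachable from S: {S, P, Q, R, U}.
Min-cut edges: R→T (5), U→T (9); capacity 5 + 9 = 14.

14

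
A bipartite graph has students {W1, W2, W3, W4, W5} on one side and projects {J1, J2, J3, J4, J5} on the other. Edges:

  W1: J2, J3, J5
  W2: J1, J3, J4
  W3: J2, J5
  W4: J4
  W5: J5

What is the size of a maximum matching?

5

Unit-capacity flow: source→left, listed edges, right→sink; max matching = max flow.
Augmenting path W1→J2 (+1); matched 1.
Augmenting path W2→J1 (+1); matched 2.
Augmenting path W3→J5 (+1); matched 3.
Augmenting path W4→J4 (+1); matched 4.
Augmenting path W5→J5→W3→J2→W1→J3 (+1); matched 5.
No augmenting path remains; maximum matching = 5.
König certificate: {W1, W2, W3, W4, W5} is a vertex cover of size 5 (every listed pair touches it), so no matching can be larger.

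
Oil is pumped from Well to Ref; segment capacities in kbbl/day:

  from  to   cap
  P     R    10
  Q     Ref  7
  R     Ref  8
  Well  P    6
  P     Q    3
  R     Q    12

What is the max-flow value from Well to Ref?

6

Augment Well→P→Q→Ref: bottleneck 3, flow now 3.
Augment Well→P→R→Ref: bottleneck 3, flow now 6.
No augmenting path remains; maximum flow = 6.
In the residual graph, reachable from Well: {Well}.
Min-cut edges: Well→P (6); capacity 6 = 6.
This cut is saturated, so no flow can exceed 6.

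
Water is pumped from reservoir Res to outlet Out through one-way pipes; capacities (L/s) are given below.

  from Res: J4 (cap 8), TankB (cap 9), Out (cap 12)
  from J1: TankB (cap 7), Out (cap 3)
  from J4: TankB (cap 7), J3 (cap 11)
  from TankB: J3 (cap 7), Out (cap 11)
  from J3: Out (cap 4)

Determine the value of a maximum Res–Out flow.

27

Augment Res→Out: bottleneck 12, flow now 12.
Augment Res→TankB→Out: bottleneck 9, flow now 21.
Augment Res→J4→TankB→Out: bottleneck 2, flow now 23.
Augment Res→J4→J3→Out: bottleneck 4, flow now 27.
No augmenting path remains; maximum flow = 27.
In the residual graph, reachable from Res: {Res, J4, TankB, J3}.
Min-cut edges: Res→Out (12), TankB→Out (11), J3→Out (4); capacity 12 + 11 + 4 = 27.
This cut is saturated, so no flow can exceed 27.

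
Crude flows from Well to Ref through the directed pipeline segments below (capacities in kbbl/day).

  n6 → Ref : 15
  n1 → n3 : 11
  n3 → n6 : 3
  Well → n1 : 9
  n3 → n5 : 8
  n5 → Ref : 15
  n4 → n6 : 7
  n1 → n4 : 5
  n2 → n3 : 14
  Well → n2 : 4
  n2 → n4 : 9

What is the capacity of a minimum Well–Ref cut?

Augment Well→n1→n3→n5→Ref: bottleneck 8, flow now 8.
Augment Well→n1→n3→n6→Ref: bottleneck 1, flow now 9.
Augment Well→n2→n3→n6→Ref: bottleneck 2, flow now 11.
Augment Well→n2→n4→n6→Ref: bottleneck 2, flow now 13.
No augmenting path remains; maximum flow = 13.
By max-flow min-cut, the minimum cut capacity equals the max flow.
In the residual graph, reachable from Well: {Well}.
Min-cut edges: Well→n1 (9), Well→n2 (4); capacity 9 + 4 = 13.

13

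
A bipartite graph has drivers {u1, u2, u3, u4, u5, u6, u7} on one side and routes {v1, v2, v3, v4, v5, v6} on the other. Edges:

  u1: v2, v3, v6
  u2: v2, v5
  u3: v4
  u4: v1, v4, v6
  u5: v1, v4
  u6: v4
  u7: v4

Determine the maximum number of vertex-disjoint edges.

Unit-capacity flow: source→left, listed edges, right→sink; max matching = max flow.
Augmenting path u1→v2 (+1); matched 1.
Augmenting path u2→v5 (+1); matched 2.
Augmenting path u3→v4 (+1); matched 3.
Augmenting path u4→v1 (+1); matched 4.
Augmenting path u5→v1→u4→v6 (+1); matched 5.
No augmenting path remains; maximum matching = 5.
König certificate: {u1, u2, u4, u5, v4} is a vertex cover of size 5 (every listed pair touches it), so no matching can be larger.

5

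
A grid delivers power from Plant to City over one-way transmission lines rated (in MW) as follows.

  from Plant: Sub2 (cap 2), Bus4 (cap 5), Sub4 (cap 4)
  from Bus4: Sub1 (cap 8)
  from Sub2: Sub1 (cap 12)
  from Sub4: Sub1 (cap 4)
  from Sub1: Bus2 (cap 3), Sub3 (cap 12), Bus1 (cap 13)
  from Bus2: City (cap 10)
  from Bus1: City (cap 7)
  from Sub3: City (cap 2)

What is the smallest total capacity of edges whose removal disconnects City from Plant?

Augment Plant→Bus4→Sub1→Bus2→City: bottleneck 3, flow now 3.
Augment Plant→Bus4→Sub1→Bus1→City: bottleneck 2, flow now 5.
Augment Plant→Sub2→Sub1→Bus1→City: bottleneck 2, flow now 7.
Augment Plant→Sub4→Sub1→Bus1→City: bottleneck 3, flow now 10.
Augment Plant→Sub4→Sub1→Sub3→City: bottleneck 1, flow now 11.
No augmenting path remains; maximum flow = 11.
By max-flow min-cut, the minimum cut capacity equals the max flow.
In the residual graph, reachable from Plant: {Plant}.
Min-cut edges: Plant→Bus4 (5), Plant→Sub2 (2), Plant→Sub4 (4); capacity 5 + 2 + 4 = 11.

11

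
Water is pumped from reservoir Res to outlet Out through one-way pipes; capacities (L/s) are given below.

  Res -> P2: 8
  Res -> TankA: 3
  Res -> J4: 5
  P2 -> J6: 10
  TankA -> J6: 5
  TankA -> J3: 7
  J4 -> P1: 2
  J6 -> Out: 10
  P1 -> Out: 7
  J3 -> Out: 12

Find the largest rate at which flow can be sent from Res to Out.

13

Augment Res→P2→J6→Out: bottleneck 8, flow now 8.
Augment Res→TankA→J6→Out: bottleneck 2, flow now 10.
Augment Res→TankA→J3→Out: bottleneck 1, flow now 11.
Augment Res→J4→P1→Out: bottleneck 2, flow now 13.
No augmenting path remains; maximum flow = 13.
In the residual graph, reachable from Res: {Res, J4}.
Min-cut edges: Res→P2 (8), Res→TankA (3), J4→P1 (2); capacity 8 + 3 + 2 = 13.
This cut is saturated, so no flow can exceed 13.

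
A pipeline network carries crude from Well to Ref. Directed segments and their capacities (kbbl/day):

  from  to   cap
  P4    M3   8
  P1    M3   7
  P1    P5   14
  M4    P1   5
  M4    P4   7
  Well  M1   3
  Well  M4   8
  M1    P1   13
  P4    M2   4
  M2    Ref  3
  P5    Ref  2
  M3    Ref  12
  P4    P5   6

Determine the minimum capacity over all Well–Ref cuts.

Augment Well→M4→P4→P5→Ref: bottleneck 2, flow now 2.
Augment Well→M4→P4→M3→Ref: bottleneck 5, flow now 7.
Augment Well→M4→P1→M3→Ref: bottleneck 1, flow now 8.
Augment Well→M1→P1→M3→Ref: bottleneck 3, flow now 11.
No augmenting path remains; maximum flow = 11.
By max-flow min-cut, the minimum cut capacity equals the max flow.
In the residual graph, reachable from Well: {Well}.
Min-cut edges: Well→M4 (8), Well→M1 (3); capacity 8 + 3 = 11.

11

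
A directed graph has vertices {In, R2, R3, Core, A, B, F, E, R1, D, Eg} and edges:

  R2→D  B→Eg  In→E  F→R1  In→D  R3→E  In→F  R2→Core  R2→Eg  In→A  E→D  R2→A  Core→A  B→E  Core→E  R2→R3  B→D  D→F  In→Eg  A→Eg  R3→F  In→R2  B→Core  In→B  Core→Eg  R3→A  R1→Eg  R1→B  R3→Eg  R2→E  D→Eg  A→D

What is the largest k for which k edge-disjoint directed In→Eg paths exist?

Assign every edge capacity 1; by Menger, the answer equals the max flow.
Path In→Eg (+1); total 1.
Path In→R2→Eg (+1); total 2.
Path In→A→Eg (+1); total 3.
Path In→B→Eg (+1); total 4.
Path In→D→Eg (+1); total 5.
Path In→F→R1→Eg (+1); total 6.
No residual In→Eg path; max flow = 6.
Certifying cut of size 6: {D→Eg, F→R1, In→A, In→B, In→Eg, In→R2}.

6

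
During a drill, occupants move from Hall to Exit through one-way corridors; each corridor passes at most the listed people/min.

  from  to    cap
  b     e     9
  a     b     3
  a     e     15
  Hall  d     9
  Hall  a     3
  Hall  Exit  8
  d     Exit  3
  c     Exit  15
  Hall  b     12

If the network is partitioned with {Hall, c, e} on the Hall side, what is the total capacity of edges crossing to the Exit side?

47

Edges leaving {Hall, c, e}: Hall→a (3), Hall→b (12), Hall→d (9), Hall→Exit (8), c→Exit (15).
Cut capacity = 3 + 12 + 9 + 8 + 15 = 47.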